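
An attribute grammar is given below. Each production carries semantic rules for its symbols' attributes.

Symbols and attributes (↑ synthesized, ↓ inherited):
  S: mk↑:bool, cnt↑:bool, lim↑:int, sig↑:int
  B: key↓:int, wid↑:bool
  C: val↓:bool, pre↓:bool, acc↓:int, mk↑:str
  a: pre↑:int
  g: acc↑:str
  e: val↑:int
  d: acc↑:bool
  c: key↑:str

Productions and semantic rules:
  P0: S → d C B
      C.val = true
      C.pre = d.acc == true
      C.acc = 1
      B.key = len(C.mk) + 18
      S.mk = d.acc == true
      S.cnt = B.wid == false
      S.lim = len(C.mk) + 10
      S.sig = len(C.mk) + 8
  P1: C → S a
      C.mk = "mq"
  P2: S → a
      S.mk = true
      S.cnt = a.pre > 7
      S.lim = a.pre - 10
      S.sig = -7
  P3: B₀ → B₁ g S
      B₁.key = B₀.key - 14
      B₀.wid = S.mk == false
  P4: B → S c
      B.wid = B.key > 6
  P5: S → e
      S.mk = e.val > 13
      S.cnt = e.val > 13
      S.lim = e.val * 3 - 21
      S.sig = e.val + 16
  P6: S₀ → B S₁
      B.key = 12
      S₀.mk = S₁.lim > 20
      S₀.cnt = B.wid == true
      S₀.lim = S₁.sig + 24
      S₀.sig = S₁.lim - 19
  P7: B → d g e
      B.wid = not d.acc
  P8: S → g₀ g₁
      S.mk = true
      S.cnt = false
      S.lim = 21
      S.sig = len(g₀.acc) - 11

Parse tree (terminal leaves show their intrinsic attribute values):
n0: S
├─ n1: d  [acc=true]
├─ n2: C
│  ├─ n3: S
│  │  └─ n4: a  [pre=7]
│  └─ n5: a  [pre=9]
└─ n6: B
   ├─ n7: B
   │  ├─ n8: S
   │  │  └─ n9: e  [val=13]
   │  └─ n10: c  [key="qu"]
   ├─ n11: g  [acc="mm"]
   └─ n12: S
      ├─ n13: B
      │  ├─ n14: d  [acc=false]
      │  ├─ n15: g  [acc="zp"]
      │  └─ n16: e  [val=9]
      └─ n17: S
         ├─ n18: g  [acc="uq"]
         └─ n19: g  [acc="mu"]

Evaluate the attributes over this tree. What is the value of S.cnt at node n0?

1. n1.acc = true  [terminal]
2. n2.val = true  [true]
3. n2.pre = true  [d.acc == true]
4. n2.acc = 1  [1]
5. n4.pre = 7  [terminal]
6. n3.mk = true  [true]
7. n3.cnt = false  [a.pre > 7]
8. n3.lim = -3  [a.pre - 10]
9. n3.sig = -7  [-7]
10. n5.pre = 9  [terminal]
11. n2.mk = "mq"  ["mq"]
12. n6.key = 20  [len(C.mk) + 18]
13. n7.key = 6  [B₀.key - 14]
14. n9.val = 13  [terminal]
15. n8.mk = false  [e.val > 13]
16. n8.cnt = false  [e.val > 13]
17. n8.lim = 18  [e.val * 3 - 21]
18. n8.sig = 29  [e.val + 16]
19. n10.key = "qu"  [terminal]
20. n7.wid = false  [B.key > 6]
21. n11.acc = "mm"  [terminal]
22. n13.key = 12  [12]
23. n14.acc = false  [terminal]
24. n15.acc = "zp"  [terminal]
25. n16.val = 9  [terminal]
26. n13.wid = true  [not d.acc]
27. n18.acc = "uq"  [terminal]
28. n19.acc = "mu"  [terminal]
29. n17.mk = true  [true]
30. n17.cnt = false  [false]
31. n17.lim = 21  [21]
32. n17.sig = -9  [len(g₀.acc) - 11]
33. n12.mk = true  [S₁.lim > 20]
34. n12.cnt = true  [B.wid == true]
35. n12.lim = 15  [S₁.sig + 24]
36. n12.sig = 2  [S₁.lim - 19]
37. n6.wid = false  [S.mk == false]
38. n0.mk = true  [d.acc == true]
39. n0.cnt = true  [B.wid == false]
40. n0.lim = 12  [len(C.mk) + 10]
41. n0.sig = 10  [len(C.mk) + 8]

true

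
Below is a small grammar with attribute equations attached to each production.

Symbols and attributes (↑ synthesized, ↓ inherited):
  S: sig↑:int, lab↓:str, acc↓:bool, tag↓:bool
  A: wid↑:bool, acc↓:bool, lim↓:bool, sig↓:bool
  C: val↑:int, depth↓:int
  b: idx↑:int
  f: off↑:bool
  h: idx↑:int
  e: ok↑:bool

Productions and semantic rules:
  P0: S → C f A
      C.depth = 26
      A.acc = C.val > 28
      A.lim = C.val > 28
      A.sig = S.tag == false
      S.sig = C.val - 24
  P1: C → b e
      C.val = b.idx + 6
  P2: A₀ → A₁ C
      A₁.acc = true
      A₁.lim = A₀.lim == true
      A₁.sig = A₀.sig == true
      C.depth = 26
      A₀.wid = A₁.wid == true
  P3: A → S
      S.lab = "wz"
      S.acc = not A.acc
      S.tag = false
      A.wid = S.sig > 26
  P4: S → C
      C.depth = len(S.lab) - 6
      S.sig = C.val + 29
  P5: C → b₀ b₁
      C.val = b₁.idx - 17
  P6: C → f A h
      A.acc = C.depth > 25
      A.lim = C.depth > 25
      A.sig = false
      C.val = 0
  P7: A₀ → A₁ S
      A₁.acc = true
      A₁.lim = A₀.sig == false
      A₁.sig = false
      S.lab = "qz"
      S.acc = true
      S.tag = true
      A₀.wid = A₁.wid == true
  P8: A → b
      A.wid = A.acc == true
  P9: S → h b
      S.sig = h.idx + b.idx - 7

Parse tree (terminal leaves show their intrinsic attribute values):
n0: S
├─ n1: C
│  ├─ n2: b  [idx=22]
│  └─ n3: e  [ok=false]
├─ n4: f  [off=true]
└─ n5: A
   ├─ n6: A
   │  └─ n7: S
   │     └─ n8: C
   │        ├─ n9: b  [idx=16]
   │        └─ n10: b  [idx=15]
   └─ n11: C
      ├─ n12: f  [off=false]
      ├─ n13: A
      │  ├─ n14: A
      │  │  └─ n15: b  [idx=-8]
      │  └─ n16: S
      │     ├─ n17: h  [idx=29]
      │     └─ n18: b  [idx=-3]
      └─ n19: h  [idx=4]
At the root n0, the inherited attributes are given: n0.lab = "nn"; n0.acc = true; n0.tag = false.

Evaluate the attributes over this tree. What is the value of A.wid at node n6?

true

1. n0.lab = "nn"  [given at root]
2. n0.acc = true  [given at root]
3. n0.tag = false  [given at root]
4. n1.depth = 26  [26]
5. n2.idx = 22  [terminal]
6. n3.ok = false  [terminal]
7. n1.val = 28  [b.idx + 6]
8. n4.off = true  [terminal]
9. n5.acc = false  [C.val > 28]
10. n5.lim = false  [C.val > 28]
11. n5.sig = true  [S.tag == false]
12. n6.acc = true  [true]
13. n6.lim = false  [A₀.lim == true]
14. n6.sig = true  [A₀.sig == true]
15. n7.lab = "wz"  ["wz"]
16. n7.acc = false  [not A.acc]
17. n7.tag = false  [false]
18. n8.depth = -4  [len(S.lab) - 6]
19. n9.idx = 16  [terminal]
20. n10.idx = 15  [terminal]
21. n8.val = -2  [b₁.idx - 17]
22. n7.sig = 27  [C.val + 29]
23. n6.wid = true  [S.sig > 26]
24. n11.depth = 26  [26]
25. n12.off = false  [terminal]
26. n13.acc = true  [C.depth > 25]
27. n13.lim = true  [C.depth > 25]
28. n13.sig = false  [false]
29. n14.acc = true  [true]
30. n14.lim = true  [A₀.sig == false]
31. n14.sig = false  [false]
32. n15.idx = -8  [terminal]
33. n14.wid = true  [A.acc == true]
34. n16.lab = "qz"  ["qz"]
35. n16.acc = true  [true]
36. n16.tag = true  [true]
37. n17.idx = 29  [terminal]
38. n18.idx = -3  [terminal]
39. n16.sig = 19  [h.idx + b.idx - 7]
40. n13.wid = true  [A₁.wid == true]
41. n19.idx = 4  [terminal]
42. n11.val = 0  [0]
43. n5.wid = true  [A₁.wid == true]
44. n0.sig = 4  [C.val - 24]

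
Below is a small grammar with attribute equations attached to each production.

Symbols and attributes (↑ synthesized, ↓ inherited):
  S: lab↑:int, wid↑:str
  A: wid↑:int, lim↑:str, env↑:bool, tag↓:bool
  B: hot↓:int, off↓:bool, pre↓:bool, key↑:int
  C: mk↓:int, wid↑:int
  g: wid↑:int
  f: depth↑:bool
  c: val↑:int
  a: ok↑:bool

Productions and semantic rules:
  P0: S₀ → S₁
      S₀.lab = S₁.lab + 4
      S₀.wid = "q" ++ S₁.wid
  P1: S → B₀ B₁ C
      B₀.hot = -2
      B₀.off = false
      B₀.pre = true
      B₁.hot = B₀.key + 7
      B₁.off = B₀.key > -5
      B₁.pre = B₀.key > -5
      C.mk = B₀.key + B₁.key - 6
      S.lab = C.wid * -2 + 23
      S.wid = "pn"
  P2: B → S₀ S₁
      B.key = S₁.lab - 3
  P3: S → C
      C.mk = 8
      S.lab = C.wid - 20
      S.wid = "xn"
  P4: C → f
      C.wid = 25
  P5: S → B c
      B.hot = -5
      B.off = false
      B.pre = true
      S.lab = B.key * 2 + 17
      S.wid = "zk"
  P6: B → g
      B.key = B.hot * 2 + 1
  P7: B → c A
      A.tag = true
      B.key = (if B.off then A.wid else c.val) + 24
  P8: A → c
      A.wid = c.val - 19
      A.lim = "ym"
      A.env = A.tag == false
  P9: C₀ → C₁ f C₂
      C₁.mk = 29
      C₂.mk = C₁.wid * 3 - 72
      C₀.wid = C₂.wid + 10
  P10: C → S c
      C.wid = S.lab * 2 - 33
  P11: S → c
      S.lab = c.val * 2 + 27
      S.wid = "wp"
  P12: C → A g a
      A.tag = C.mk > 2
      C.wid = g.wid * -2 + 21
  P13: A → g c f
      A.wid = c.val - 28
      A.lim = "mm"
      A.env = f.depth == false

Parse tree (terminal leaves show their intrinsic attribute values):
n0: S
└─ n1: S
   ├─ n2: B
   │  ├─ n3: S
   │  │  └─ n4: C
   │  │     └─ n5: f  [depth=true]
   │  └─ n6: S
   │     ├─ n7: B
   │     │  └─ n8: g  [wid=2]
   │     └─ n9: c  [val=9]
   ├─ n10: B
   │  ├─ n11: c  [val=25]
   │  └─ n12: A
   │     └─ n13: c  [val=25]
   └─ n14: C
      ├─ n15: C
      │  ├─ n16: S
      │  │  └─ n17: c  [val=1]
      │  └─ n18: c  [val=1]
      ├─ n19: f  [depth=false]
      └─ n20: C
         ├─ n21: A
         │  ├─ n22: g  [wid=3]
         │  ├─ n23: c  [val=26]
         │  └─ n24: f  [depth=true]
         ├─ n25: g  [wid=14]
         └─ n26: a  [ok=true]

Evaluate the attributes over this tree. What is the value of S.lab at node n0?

1. n2.hot = -2  [-2]
2. n2.off = false  [false]
3. n2.pre = true  [true]
4. n4.mk = 8  [8]
5. n5.depth = true  [terminal]
6. n4.wid = 25  [25]
7. n3.lab = 5  [C.wid - 20]
8. n3.wid = "xn"  ["xn"]
9. n7.hot = -5  [-5]
10. n7.off = false  [false]
11. n7.pre = true  [true]
12. n8.wid = 2  [terminal]
13. n7.key = -9  [B.hot * 2 + 1]
14. n9.val = 9  [terminal]
15. n6.lab = -1  [B.key * 2 + 17]
16. n6.wid = "zk"  ["zk"]
17. n2.key = -4  [S₁.lab - 3]
18. n10.hot = 3  [B₀.key + 7]
19. n10.off = true  [B₀.key > -5]
20. n10.pre = true  [B₀.key > -5]
21. n11.val = 25  [terminal]
22. n12.tag = true  [true]
23. n13.val = 25  [terminal]
24. n12.wid = 6  [c.val - 19]
25. n12.lim = "ym"  ["ym"]
26. n12.env = false  [A.tag == false]
27. n10.key = 30  [(if B.off then A.wid else c.val) + 24]
28. n14.mk = 20  [B₀.key + B₁.key - 6]
29. n15.mk = 29  [29]
30. n17.val = 1  [terminal]
31. n16.lab = 29  [c.val * 2 + 27]
32. n16.wid = "wp"  ["wp"]
33. n18.val = 1  [terminal]
34. n15.wid = 25  [S.lab * 2 - 33]
35. n19.depth = false  [terminal]
36. n20.mk = 3  [C₁.wid * 3 - 72]
37. n21.tag = true  [C.mk > 2]
38. n22.wid = 3  [terminal]
39. n23.val = 26  [terminal]
40. n24.depth = true  [terminal]
41. n21.wid = -2  [c.val - 28]
42. n21.lim = "mm"  ["mm"]
43. n21.env = false  [f.depth == false]
44. n25.wid = 14  [terminal]
45. n26.ok = true  [terminal]
46. n20.wid = -7  [g.wid * -2 + 21]
47. n14.wid = 3  [C₂.wid + 10]
48. n1.lab = 17  [C.wid * -2 + 23]
49. n1.wid = "pn"  ["pn"]
50. n0.lab = 21  [S₁.lab + 4]
51. n0.wid = "qpn"  ["q" ++ S₁.wid]

21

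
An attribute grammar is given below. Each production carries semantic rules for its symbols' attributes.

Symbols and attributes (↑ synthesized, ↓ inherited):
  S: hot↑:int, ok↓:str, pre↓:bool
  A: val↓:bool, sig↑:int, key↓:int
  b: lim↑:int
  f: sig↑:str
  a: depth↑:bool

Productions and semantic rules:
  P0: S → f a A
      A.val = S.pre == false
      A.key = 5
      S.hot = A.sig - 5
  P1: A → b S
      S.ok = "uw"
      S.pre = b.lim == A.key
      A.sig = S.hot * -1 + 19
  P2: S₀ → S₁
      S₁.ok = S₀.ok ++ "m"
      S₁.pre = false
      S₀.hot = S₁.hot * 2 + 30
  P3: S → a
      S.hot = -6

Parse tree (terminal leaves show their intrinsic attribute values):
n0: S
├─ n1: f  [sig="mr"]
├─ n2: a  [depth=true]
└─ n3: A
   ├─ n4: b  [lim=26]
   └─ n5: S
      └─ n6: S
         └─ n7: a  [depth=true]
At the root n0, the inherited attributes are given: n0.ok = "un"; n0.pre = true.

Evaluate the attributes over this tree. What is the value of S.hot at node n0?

1. n0.ok = "un"  [given at root]
2. n0.pre = true  [given at root]
3. n1.sig = "mr"  [terminal]
4. n2.depth = true  [terminal]
5. n3.val = false  [S.pre == false]
6. n3.key = 5  [5]
7. n4.lim = 26  [terminal]
8. n5.ok = "uw"  ["uw"]
9. n5.pre = false  [b.lim == A.key]
10. n6.ok = "uwm"  [S₀.ok ++ "m"]
11. n6.pre = false  [false]
12. n7.depth = true  [terminal]
13. n6.hot = -6  [-6]
14. n5.hot = 18  [S₁.hot * 2 + 30]
15. n3.sig = 1  [S.hot * -1 + 19]
16. n0.hot = -4  [A.sig - 5]

-4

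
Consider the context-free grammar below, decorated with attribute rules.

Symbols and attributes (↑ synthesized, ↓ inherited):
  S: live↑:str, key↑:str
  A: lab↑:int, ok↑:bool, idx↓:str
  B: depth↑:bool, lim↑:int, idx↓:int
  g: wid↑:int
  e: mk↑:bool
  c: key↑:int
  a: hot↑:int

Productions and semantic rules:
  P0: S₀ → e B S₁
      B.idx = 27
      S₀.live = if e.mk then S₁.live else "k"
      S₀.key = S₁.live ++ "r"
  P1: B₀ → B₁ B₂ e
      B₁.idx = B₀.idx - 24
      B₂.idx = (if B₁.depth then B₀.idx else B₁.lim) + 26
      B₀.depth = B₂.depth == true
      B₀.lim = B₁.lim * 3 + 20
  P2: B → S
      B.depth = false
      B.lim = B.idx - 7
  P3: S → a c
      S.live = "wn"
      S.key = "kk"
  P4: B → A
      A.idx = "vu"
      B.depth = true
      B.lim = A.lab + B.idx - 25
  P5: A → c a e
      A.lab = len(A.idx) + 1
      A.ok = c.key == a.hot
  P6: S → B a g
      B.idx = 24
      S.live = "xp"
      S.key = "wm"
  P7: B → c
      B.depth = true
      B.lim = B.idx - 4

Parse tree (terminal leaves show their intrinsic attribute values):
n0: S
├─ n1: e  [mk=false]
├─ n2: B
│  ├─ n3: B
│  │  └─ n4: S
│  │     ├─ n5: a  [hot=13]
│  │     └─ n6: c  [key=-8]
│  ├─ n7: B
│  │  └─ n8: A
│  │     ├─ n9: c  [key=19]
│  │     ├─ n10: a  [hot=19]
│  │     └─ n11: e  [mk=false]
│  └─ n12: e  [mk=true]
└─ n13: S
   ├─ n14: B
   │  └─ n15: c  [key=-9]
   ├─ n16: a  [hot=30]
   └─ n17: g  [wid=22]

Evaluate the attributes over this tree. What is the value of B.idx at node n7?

1. n1.mk = false  [terminal]
2. n2.idx = 27  [27]
3. n3.idx = 3  [B₀.idx - 24]
4. n5.hot = 13  [terminal]
5. n6.key = -8  [terminal]
6. n4.live = "wn"  ["wn"]
7. n4.key = "kk"  ["kk"]
8. n3.depth = false  [false]
9. n3.lim = -4  [B.idx - 7]
10. n7.idx = 22  [(if B₁.depth then B₀.idx else B₁.lim) + 26]
11. n8.idx = "vu"  ["vu"]
12. n9.key = 19  [terminal]
13. n10.hot = 19  [terminal]
14. n11.mk = false  [terminal]
15. n8.lab = 3  [len(A.idx) + 1]
16. n8.ok = true  [c.key == a.hot]
17. n7.depth = true  [true]
18. n7.lim = 0  [A.lab + B.idx - 25]
19. n12.mk = true  [terminal]
20. n2.depth = true  [B₂.depth == true]
21. n2.lim = 8  [B₁.lim * 3 + 20]
22. n14.idx = 24  [24]
23. n15.key = -9  [terminal]
24. n14.depth = true  [true]
25. n14.lim = 20  [B.idx - 4]
26. n16.hot = 30  [terminal]
27. n17.wid = 22  [terminal]
28. n13.live = "xp"  ["xp"]
29. n13.key = "wm"  ["wm"]
30. n0.live = "k"  [if e.mk then S₁.live else "k"]
31. n0.key = "xpr"  [S₁.live ++ "r"]

22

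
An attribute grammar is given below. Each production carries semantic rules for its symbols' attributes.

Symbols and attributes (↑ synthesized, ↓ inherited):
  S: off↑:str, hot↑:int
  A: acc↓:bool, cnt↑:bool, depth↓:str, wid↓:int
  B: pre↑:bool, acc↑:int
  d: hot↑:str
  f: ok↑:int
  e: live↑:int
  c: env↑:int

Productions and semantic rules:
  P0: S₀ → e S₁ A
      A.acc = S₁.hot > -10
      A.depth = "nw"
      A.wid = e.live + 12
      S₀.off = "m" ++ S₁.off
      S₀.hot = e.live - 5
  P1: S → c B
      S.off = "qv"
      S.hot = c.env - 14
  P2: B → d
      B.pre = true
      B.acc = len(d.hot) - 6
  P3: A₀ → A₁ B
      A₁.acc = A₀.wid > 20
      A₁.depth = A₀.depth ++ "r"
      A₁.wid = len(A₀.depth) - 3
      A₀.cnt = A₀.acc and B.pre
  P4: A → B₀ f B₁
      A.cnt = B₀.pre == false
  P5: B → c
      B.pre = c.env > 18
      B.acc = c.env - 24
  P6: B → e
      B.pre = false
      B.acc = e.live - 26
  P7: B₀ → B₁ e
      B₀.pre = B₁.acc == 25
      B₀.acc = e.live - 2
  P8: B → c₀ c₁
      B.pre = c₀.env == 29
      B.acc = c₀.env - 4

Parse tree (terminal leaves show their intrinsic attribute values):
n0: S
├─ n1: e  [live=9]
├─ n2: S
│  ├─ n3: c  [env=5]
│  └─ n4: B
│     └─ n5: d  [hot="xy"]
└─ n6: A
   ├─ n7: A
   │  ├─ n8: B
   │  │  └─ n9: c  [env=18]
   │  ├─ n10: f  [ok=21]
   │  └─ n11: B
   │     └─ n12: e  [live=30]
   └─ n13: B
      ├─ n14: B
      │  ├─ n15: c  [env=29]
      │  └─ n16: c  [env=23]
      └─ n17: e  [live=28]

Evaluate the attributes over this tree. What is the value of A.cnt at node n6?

true

1. n1.live = 9  [terminal]
2. n3.env = 5  [terminal]
3. n5.hot = "xy"  [terminal]
4. n4.pre = true  [true]
5. n4.acc = -4  [len(d.hot) - 6]
6. n2.off = "qv"  ["qv"]
7. n2.hot = -9  [c.env - 14]
8. n6.acc = true  [S₁.hot > -10]
9. n6.depth = "nw"  ["nw"]
10. n6.wid = 21  [e.live + 12]
11. n7.acc = true  [A₀.wid > 20]
12. n7.depth = "nwr"  [A₀.depth ++ "r"]
13. n7.wid = -1  [len(A₀.depth) - 3]
14. n9.env = 18  [terminal]
15. n8.pre = false  [c.env > 18]
16. n8.acc = -6  [c.env - 24]
17. n10.ok = 21  [terminal]
18. n12.live = 30  [terminal]
19. n11.pre = false  [false]
20. n11.acc = 4  [e.live - 26]
21. n7.cnt = true  [B₀.pre == false]
22. n15.env = 29  [terminal]
23. n16.env = 23  [terminal]
24. n14.pre = true  [c₀.env == 29]
25. n14.acc = 25  [c₀.env - 4]
26. n17.live = 28  [terminal]
27. n13.pre = true  [B₁.acc == 25]
28. n13.acc = 26  [e.live - 2]
29. n6.cnt = true  [A₀.acc and B.pre]
30. n0.off = "mqv"  ["m" ++ S₁.off]
31. n0.hot = 4  [e.live - 5]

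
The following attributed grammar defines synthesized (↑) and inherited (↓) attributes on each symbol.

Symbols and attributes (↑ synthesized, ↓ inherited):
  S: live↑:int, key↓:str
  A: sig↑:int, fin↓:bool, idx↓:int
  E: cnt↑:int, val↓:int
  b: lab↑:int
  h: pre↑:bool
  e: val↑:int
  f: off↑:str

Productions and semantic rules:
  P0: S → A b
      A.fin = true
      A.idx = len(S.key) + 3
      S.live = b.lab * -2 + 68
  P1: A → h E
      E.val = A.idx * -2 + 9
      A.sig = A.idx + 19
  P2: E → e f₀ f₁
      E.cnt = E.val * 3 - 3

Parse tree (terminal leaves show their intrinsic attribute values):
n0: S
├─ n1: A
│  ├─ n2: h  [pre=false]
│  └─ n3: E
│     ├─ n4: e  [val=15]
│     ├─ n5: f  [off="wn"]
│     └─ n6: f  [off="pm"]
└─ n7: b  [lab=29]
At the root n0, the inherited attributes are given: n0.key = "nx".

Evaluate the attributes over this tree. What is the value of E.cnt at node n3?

-6

1. n0.key = "nx"  [given at root]
2. n1.fin = true  [true]
3. n1.idx = 5  [len(S.key) + 3]
4. n2.pre = false  [terminal]
5. n3.val = -1  [A.idx * -2 + 9]
6. n4.val = 15  [terminal]
7. n5.off = "wn"  [terminal]
8. n6.off = "pm"  [terminal]
9. n3.cnt = -6  [E.val * 3 - 3]
10. n1.sig = 24  [A.idx + 19]
11. n7.lab = 29  [terminal]
12. n0.live = 10  [b.lab * -2 + 68]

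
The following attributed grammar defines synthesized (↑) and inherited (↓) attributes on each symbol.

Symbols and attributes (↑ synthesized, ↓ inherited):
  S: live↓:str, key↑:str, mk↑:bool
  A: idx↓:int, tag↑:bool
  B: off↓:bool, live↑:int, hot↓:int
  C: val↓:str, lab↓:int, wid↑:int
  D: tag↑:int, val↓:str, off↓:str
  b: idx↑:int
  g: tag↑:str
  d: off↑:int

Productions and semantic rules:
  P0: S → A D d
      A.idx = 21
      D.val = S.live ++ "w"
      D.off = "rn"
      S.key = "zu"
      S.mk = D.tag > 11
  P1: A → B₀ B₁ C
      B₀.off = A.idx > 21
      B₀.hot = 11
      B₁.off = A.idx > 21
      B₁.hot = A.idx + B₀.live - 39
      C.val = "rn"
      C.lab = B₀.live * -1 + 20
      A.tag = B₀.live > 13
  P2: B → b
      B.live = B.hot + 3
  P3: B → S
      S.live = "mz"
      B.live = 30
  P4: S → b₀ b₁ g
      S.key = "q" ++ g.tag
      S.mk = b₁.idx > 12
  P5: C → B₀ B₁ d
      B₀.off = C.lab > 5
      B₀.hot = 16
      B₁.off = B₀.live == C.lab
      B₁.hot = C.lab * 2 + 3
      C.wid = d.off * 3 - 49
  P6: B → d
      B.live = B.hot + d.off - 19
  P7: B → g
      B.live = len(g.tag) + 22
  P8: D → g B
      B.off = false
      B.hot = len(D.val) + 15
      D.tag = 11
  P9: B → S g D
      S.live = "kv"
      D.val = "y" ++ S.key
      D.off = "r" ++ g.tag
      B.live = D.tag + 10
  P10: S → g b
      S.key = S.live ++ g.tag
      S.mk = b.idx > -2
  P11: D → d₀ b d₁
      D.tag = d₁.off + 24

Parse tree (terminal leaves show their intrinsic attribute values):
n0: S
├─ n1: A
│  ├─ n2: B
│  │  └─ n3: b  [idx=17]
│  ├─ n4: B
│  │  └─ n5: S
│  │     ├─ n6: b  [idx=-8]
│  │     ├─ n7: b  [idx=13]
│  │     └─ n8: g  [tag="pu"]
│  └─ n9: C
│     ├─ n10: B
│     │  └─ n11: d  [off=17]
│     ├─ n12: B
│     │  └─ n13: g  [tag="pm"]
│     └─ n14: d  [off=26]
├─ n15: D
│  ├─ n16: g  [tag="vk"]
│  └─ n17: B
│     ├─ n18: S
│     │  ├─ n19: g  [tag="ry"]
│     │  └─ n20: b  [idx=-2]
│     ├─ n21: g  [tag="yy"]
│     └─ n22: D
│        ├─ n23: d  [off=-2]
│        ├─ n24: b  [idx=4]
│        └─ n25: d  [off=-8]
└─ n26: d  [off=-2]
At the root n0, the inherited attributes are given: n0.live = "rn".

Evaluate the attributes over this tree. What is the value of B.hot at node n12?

1. n0.live = "rn"  [given at root]
2. n1.idx = 21  [21]
3. n2.off = false  [A.idx > 21]
4. n2.hot = 11  [11]
5. n3.idx = 17  [terminal]
6. n2.live = 14  [B.hot + 3]
7. n4.off = false  [A.idx > 21]
8. n4.hot = -4  [A.idx + B₀.live - 39]
9. n5.live = "mz"  ["mz"]
10. n6.idx = -8  [terminal]
11. n7.idx = 13  [terminal]
12. n8.tag = "pu"  [terminal]
13. n5.key = "qpu"  ["q" ++ g.tag]
14. n5.mk = true  [b₁.idx > 12]
15. n4.live = 30  [30]
16. n9.val = "rn"  ["rn"]
17. n9.lab = 6  [B₀.live * -1 + 20]
18. n10.off = true  [C.lab > 5]
19. n10.hot = 16  [16]
20. n11.off = 17  [terminal]
21. n10.live = 14  [B.hot + d.off - 19]
22. n12.off = false  [B₀.live == C.lab]
23. n12.hot = 15  [C.lab * 2 + 3]
24. n13.tag = "pm"  [terminal]
25. n12.live = 24  [len(g.tag) + 22]
26. n14.off = 26  [terminal]
27. n9.wid = 29  [d.off * 3 - 49]
28. n1.tag = true  [B₀.live > 13]
29. n15.val = "rnw"  [S.live ++ "w"]
30. n15.off = "rn"  ["rn"]
31. n16.tag = "vk"  [terminal]
32. n17.off = false  [false]
33. n17.hot = 18  [len(D.val) + 15]
34. n18.live = "kv"  ["kv"]
35. n19.tag = "ry"  [terminal]
36. n20.idx = -2  [terminal]
37. n18.key = "kvry"  [S.live ++ g.tag]
38. n18.mk = false  [b.idx > -2]
39. n21.tag = "yy"  [terminal]
40. n22.val = "ykvry"  ["y" ++ S.key]
41. n22.off = "ryy"  ["r" ++ g.tag]
42. n23.off = -2  [terminal]
43. n24.idx = 4  [terminal]
44. n25.off = -8  [terminal]
45. n22.tag = 16  [d₁.off + 24]
46. n17.live = 26  [D.tag + 10]
47. n15.tag = 11  [11]
48. n26.off = -2  [terminal]
49. n0.key = "zu"  ["zu"]
50. n0.mk = false  [D.tag > 11]

15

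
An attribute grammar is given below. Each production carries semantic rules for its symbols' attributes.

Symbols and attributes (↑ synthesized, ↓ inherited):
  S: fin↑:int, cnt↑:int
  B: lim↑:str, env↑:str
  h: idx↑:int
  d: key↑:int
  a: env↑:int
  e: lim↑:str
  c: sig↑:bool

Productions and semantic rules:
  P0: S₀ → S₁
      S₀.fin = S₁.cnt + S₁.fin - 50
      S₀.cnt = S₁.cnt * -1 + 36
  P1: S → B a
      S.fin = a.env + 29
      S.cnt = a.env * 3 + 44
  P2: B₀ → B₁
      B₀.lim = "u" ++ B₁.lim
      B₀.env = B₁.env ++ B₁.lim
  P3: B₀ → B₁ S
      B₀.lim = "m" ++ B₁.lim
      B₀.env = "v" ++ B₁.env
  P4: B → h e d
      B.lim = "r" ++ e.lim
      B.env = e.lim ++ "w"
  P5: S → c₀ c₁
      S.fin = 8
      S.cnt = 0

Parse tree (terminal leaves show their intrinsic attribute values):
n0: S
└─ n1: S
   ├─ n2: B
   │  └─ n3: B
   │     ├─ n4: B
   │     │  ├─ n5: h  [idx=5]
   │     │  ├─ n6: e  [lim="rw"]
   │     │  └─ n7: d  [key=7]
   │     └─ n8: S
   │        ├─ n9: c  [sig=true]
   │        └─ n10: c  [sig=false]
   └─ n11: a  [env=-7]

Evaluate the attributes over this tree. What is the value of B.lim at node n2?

"umrrw"

1. n5.idx = 5  [terminal]
2. n6.lim = "rw"  [terminal]
3. n7.key = 7  [terminal]
4. n4.lim = "rrw"  ["r" ++ e.lim]
5. n4.env = "rww"  [e.lim ++ "w"]
6. n9.sig = true  [terminal]
7. n10.sig = false  [terminal]
8. n8.fin = 8  [8]
9. n8.cnt = 0  [0]
10. n3.lim = "mrrw"  ["m" ++ B₁.lim]
11. n3.env = "vrww"  ["v" ++ B₁.env]
12. n2.lim = "umrrw"  ["u" ++ B₁.lim]
13. n2.env = "vrwwmrrw"  [B₁.env ++ B₁.lim]
14. n11.env = -7  [terminal]
15. n1.fin = 22  [a.env + 29]
16. n1.cnt = 23  [a.env * 3 + 44]
17. n0.fin = -5  [S₁.cnt + S₁.fin - 50]
18. n0.cnt = 13  [S₁.cnt * -1 + 36]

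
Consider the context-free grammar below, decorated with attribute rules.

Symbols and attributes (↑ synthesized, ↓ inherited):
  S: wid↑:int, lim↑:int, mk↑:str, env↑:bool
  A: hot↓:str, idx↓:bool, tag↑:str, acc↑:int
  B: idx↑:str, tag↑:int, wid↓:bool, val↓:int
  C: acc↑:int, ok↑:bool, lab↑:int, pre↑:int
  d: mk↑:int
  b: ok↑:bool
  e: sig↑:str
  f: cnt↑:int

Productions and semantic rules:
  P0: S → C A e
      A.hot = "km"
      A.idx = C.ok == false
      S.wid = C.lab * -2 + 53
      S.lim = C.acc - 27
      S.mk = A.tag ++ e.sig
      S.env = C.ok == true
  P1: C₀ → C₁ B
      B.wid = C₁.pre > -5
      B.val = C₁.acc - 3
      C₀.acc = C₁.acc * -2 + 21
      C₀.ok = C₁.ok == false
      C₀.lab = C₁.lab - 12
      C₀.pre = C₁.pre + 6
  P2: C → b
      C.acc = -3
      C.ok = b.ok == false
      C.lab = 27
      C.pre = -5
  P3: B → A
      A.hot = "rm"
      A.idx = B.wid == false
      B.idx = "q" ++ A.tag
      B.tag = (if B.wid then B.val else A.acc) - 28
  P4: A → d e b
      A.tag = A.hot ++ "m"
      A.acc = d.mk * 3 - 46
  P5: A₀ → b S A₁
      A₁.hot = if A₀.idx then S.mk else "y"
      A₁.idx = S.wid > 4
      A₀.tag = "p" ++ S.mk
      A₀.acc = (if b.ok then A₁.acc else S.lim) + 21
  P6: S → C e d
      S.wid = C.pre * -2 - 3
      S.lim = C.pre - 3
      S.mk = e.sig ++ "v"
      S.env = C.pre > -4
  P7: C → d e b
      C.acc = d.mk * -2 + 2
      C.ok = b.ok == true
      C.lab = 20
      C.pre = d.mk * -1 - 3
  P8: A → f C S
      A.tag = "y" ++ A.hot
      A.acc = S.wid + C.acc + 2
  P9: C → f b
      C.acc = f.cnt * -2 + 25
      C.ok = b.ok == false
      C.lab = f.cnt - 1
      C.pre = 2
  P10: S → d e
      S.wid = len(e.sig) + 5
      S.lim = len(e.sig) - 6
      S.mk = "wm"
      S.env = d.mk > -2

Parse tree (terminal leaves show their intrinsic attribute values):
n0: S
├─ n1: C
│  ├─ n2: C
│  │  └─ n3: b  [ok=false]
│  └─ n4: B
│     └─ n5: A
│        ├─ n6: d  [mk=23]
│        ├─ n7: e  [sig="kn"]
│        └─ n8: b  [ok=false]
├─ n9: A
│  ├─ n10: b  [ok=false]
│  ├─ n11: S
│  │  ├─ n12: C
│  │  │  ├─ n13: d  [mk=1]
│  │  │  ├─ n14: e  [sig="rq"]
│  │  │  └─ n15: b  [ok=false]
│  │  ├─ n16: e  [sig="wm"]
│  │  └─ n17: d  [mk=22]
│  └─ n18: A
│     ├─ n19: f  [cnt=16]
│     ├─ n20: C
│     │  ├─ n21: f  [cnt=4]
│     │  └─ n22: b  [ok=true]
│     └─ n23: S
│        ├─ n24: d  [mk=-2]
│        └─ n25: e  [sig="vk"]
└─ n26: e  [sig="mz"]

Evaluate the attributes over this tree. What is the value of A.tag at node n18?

1. n3.ok = false  [terminal]
2. n2.acc = -3  [-3]
3. n2.ok = true  [b.ok == false]
4. n2.lab = 27  [27]
5. n2.pre = -5  [-5]
6. n4.wid = false  [C₁.pre > -5]
7. n4.val = -6  [C₁.acc - 3]
8. n5.hot = "rm"  ["rm"]
9. n5.idx = true  [B.wid == false]
10. n6.mk = 23  [terminal]
11. n7.sig = "kn"  [terminal]
12. n8.ok = false  [terminal]
13. n5.tag = "rmm"  [A.hot ++ "m"]
14. n5.acc = 23  [d.mk * 3 - 46]
15. n4.idx = "qrmm"  ["q" ++ A.tag]
16. n4.tag = -5  [(if B.wid then B.val else A.acc) - 28]
17. n1.acc = 27  [C₁.acc * -2 + 21]
18. n1.ok = false  [C₁.ok == false]
19. n1.lab = 15  [C₁.lab - 12]
20. n1.pre = 1  [C₁.pre + 6]
21. n9.hot = "km"  ["km"]
22. n9.idx = true  [C.ok == false]
23. n10.ok = false  [terminal]
24. n13.mk = 1  [terminal]
25. n14.sig = "rq"  [terminal]
26. n15.ok = false  [terminal]
27. n12.acc = 0  [d.mk * -2 + 2]
28. n12.ok = false  [b.ok == true]
29. n12.lab = 20  [20]
30. n12.pre = -4  [d.mk * -1 - 3]
31. n16.sig = "wm"  [terminal]
32. n17.mk = 22  [terminal]
33. n11.wid = 5  [C.pre * -2 - 3]
34. n11.lim = -7  [C.pre - 3]
35. n11.mk = "wmv"  [e.sig ++ "v"]
36. n11.env = false  [C.pre > -4]
37. n18.hot = "wmv"  [if A₀.idx then S.mk else "y"]
38. n18.idx = true  [S.wid > 4]
39. n19.cnt = 16  [terminal]
40. n21.cnt = 4  [terminal]
41. n22.ok = true  [terminal]
42. n20.acc = 17  [f.cnt * -2 + 25]
43. n20.ok = false  [b.ok == false]
44. n20.lab = 3  [f.cnt - 1]
45. n20.pre = 2  [2]
46. n24.mk = -2  [terminal]
47. n25.sig = "vk"  [terminal]
48. n23.wid = 7  [len(e.sig) + 5]
49. n23.lim = -4  [len(e.sig) - 6]
50. n23.mk = "wm"  ["wm"]
51. n23.env = false  [d.mk > -2]
52. n18.tag = "ywmv"  ["y" ++ A.hot]
53. n18.acc = 26  [S.wid + C.acc + 2]
54. n9.tag = "pwmv"  ["p" ++ S.mk]
55. n9.acc = 14  [(if b.ok then A₁.acc else S.lim) + 21]
56. n26.sig = "mz"  [terminal]
57. n0.wid = 23  [C.lab * -2 + 53]
58. n0.lim = 0  [C.acc - 27]
59. n0.mk = "pwmvmz"  [A.tag ++ e.sig]
60. n0.env = false  [C.ok == true]

"ywmv"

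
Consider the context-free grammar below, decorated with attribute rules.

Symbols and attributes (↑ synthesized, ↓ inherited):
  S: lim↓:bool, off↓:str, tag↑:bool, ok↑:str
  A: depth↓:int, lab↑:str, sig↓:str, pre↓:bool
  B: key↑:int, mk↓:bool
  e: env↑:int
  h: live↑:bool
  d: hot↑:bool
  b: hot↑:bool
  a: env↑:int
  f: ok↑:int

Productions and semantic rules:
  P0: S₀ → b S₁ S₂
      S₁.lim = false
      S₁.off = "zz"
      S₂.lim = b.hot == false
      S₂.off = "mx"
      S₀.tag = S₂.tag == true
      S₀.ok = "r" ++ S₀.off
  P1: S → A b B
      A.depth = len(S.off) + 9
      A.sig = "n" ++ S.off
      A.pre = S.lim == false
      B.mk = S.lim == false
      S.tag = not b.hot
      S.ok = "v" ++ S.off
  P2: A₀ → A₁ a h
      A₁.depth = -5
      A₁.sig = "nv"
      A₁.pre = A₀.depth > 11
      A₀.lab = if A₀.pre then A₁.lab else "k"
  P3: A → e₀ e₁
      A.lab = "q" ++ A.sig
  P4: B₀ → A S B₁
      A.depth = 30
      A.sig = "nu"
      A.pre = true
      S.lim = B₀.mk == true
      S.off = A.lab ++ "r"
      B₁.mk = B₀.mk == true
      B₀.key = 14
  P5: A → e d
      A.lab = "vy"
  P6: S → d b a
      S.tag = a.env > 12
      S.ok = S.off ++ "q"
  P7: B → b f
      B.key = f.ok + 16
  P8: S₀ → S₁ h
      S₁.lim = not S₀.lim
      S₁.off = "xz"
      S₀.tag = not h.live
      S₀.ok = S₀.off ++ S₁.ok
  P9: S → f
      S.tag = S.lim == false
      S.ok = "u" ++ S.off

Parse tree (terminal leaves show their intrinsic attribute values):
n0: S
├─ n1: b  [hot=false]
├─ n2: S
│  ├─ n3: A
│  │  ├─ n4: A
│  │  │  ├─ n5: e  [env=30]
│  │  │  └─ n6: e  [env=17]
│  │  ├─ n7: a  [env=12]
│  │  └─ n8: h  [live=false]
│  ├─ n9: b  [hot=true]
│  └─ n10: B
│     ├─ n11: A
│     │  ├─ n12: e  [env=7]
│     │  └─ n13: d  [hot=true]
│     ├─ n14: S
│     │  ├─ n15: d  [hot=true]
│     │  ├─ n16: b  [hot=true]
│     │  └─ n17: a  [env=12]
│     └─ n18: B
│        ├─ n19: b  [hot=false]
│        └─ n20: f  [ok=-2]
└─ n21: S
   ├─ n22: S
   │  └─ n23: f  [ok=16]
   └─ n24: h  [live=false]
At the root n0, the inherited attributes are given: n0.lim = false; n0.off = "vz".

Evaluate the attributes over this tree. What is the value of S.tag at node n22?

true

1. n0.lim = false  [given at root]
2. n0.off = "vz"  [given at root]
3. n1.hot = false  [terminal]
4. n2.lim = false  [false]
5. n2.off = "zz"  ["zz"]
6. n3.depth = 11  [len(S.off) + 9]
7. n3.sig = "nzz"  ["n" ++ S.off]
8. n3.pre = true  [S.lim == false]
9. n4.depth = -5  [-5]
10. n4.sig = "nv"  ["nv"]
11. n4.pre = false  [A₀.depth > 11]
12. n5.env = 30  [terminal]
13. n6.env = 17  [terminal]
14. n4.lab = "qnv"  ["q" ++ A.sig]
15. n7.env = 12  [terminal]
16. n8.live = false  [terminal]
17. n3.lab = "qnv"  [if A₀.pre then A₁.lab else "k"]
18. n9.hot = true  [terminal]
19. n10.mk = true  [S.lim == false]
20. n11.depth = 30  [30]
21. n11.sig = "nu"  ["nu"]
22. n11.pre = true  [true]
23. n12.env = 7  [terminal]
24. n13.hot = true  [terminal]
25. n11.lab = "vy"  ["vy"]
26. n14.lim = true  [B₀.mk == true]
27. n14.off = "vyr"  [A.lab ++ "r"]
28. n15.hot = true  [terminal]
29. n16.hot = true  [terminal]
30. n17.env = 12  [terminal]
31. n14.tag = false  [a.env > 12]
32. n14.ok = "vyrq"  [S.off ++ "q"]
33. n18.mk = true  [B₀.mk == true]
34. n19.hot = false  [terminal]
35. n20.ok = -2  [terminal]
36. n18.key = 14  [f.ok + 16]
37. n10.key = 14  [14]
38. n2.tag = false  [not b.hot]
39. n2.ok = "vzz"  ["v" ++ S.off]
40. n21.lim = true  [b.hot == false]
41. n21.off = "mx"  ["mx"]
42. n22.lim = false  [not S₀.lim]
43. n22.off = "xz"  ["xz"]
44. n23.ok = 16  [terminal]
45. n22.tag = true  [S.lim == false]
46. n22.ok = "uxz"  ["u" ++ S.off]
47. n24.live = false  [terminal]
48. n21.tag = true  [not h.live]
49. n21.ok = "mxuxz"  [S₀.off ++ S₁.ok]
50. n0.tag = true  [S₂.tag == true]
51. n0.ok = "rvz"  ["r" ++ S₀.off]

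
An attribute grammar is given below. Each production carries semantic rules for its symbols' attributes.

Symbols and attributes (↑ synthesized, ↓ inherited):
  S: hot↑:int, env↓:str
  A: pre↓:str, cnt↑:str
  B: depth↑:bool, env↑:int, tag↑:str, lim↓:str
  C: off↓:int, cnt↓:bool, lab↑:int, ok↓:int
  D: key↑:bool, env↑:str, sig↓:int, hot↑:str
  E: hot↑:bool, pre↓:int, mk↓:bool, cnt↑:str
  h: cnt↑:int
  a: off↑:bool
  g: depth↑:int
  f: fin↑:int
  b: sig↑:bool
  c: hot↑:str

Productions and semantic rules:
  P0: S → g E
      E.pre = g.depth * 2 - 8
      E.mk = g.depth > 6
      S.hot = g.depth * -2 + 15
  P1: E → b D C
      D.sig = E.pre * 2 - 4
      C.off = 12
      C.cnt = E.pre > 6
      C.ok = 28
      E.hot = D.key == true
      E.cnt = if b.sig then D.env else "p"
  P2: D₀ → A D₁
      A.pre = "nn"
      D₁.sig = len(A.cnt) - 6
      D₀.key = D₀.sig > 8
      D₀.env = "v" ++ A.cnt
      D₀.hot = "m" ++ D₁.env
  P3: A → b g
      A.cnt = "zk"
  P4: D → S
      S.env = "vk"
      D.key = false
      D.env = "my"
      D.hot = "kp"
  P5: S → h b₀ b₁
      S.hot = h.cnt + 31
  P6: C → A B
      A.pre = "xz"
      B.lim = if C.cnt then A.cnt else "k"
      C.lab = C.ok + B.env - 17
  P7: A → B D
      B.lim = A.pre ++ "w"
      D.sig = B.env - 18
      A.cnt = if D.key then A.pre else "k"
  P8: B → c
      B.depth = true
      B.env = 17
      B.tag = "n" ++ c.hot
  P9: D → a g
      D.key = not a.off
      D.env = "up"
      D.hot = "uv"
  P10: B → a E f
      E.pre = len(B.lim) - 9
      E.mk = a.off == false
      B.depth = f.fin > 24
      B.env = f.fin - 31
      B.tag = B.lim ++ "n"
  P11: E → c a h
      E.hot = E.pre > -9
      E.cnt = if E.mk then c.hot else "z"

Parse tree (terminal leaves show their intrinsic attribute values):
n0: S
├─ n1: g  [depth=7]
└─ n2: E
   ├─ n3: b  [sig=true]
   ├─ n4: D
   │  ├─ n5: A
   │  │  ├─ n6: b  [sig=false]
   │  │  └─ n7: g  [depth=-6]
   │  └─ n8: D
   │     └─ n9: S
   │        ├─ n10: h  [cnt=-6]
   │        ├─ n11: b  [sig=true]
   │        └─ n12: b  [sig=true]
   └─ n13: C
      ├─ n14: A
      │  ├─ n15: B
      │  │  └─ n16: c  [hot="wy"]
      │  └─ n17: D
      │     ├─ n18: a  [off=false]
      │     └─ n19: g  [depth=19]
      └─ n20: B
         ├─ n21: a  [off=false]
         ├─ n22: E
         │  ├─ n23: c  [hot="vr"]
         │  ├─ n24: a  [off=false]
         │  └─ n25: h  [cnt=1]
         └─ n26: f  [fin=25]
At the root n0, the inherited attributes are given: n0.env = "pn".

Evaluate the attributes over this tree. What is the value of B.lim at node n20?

1. n0.env = "pn"  [given at root]
2. n1.depth = 7  [terminal]
3. n2.pre = 6  [g.depth * 2 - 8]
4. n2.mk = true  [g.depth > 6]
5. n3.sig = true  [terminal]
6. n4.sig = 8  [E.pre * 2 - 4]
7. n5.pre = "nn"  ["nn"]
8. n6.sig = false  [terminal]
9. n7.depth = -6  [terminal]
10. n5.cnt = "zk"  ["zk"]
11. n8.sig = -4  [len(A.cnt) - 6]
12. n9.env = "vk"  ["vk"]
13. n10.cnt = -6  [terminal]
14. n11.sig = true  [terminal]
15. n12.sig = true  [terminal]
16. n9.hot = 25  [h.cnt + 31]
17. n8.key = false  [false]
18. n8.env = "my"  ["my"]
19. n8.hot = "kp"  ["kp"]
20. n4.key = false  [D₀.sig > 8]
21. n4.env = "vzk"  ["v" ++ A.cnt]
22. n4.hot = "mmy"  ["m" ++ D₁.env]
23. n13.off = 12  [12]
24. n13.cnt = false  [E.pre > 6]
25. n13.ok = 28  [28]
26. n14.pre = "xz"  ["xz"]
27. n15.lim = "xzw"  [A.pre ++ "w"]
28. n16.hot = "wy"  [terminal]
29. n15.depth = true  [true]
30. n15.env = 17  [17]
31. n15.tag = "nwy"  ["n" ++ c.hot]
32. n17.sig = -1  [B.env - 18]
33. n18.off = false  [terminal]
34. n19.depth = 19  [terminal]
35. n17.key = true  [not a.off]
36. n17.env = "up"  ["up"]
37. n17.hot = "uv"  ["uv"]
38. n14.cnt = "xz"  [if D.key then A.pre else "k"]
39. n20.lim = "k"  [if C.cnt then A.cnt else "k"]
40. n21.off = false  [terminal]
41. n22.pre = -8  [len(B.lim) - 9]
42. n22.mk = true  [a.off == false]
43. n23.hot = "vr"  [terminal]
44. n24.off = false  [terminal]
45. n25.cnt = 1  [terminal]
46. n22.hot = true  [E.pre > -9]
47. n22.cnt = "vr"  [if E.mk then c.hot else "z"]
48. n26.fin = 25  [terminal]
49. n20.depth = true  [f.fin > 24]
50. n20.env = -6  [f.fin - 31]
51. n20.tag = "kn"  [B.lim ++ "n"]
52. n13.lab = 5  [C.ok + B.env - 17]
53. n2.hot = false  [D.key == true]
54. n2.cnt = "vzk"  [if b.sig then D.env else "p"]
55. n0.hot = 1  [g.depth * -2 + 15]

"k"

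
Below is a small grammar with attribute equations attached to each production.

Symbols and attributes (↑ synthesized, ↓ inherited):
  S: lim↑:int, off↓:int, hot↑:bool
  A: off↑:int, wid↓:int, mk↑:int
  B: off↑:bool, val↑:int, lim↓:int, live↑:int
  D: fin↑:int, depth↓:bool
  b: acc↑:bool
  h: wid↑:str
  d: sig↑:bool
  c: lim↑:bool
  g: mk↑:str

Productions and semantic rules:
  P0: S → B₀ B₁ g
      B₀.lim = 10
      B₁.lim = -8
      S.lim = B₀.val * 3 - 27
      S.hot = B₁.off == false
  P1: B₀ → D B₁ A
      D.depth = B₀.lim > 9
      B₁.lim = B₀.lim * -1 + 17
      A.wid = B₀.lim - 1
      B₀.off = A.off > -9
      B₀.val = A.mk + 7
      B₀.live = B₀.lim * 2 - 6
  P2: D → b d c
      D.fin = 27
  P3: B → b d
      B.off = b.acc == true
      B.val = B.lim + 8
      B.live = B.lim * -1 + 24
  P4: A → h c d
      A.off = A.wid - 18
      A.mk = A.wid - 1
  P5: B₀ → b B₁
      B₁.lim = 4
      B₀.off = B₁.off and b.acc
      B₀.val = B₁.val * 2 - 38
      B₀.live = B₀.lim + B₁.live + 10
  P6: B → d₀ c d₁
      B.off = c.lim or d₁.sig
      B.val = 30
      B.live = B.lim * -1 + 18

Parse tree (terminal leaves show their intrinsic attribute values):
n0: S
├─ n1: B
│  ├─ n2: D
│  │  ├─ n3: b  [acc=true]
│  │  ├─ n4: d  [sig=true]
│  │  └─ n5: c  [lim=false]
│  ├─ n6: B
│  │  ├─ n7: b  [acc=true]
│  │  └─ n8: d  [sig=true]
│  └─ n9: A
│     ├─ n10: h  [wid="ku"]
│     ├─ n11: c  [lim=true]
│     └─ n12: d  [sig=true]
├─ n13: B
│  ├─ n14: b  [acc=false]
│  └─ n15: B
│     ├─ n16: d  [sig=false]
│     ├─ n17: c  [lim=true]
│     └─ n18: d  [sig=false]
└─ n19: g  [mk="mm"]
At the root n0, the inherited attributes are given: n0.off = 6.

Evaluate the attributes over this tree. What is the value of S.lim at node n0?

18

1. n0.off = 6  [given at root]
2. n1.lim = 10  [10]
3. n2.depth = true  [B₀.lim > 9]
4. n3.acc = true  [terminal]
5. n4.sig = true  [terminal]
6. n5.lim = false  [terminal]
7. n2.fin = 27  [27]
8. n6.lim = 7  [B₀.lim * -1 + 17]
9. n7.acc = true  [terminal]
10. n8.sig = true  [terminal]
11. n6.off = true  [b.acc == true]
12. n6.val = 15  [B.lim + 8]
13. n6.live = 17  [B.lim * -1 + 24]
14. n9.wid = 9  [B₀.lim - 1]
15. n10.wid = "ku"  [terminal]
16. n11.lim = true  [terminal]
17. n12.sig = true  [terminal]
18. n9.off = -9  [A.wid - 18]
19. n9.mk = 8  [A.wid - 1]
20. n1.off = false  [A.off > -9]
21. n1.val = 15  [A.mk + 7]
22. n1.live = 14  [B₀.lim * 2 - 6]
23. n13.lim = -8  [-8]
24. n14.acc = false  [terminal]
25. n15.lim = 4  [4]
26. n16.sig = false  [terminal]
27. n17.lim = true  [terminal]
28. n18.sig = false  [terminal]
29. n15.off = true  [c.lim or d₁.sig]
30. n15.val = 30  [30]
31. n15.live = 14  [B.lim * -1 + 18]
32. n13.off = false  [B₁.off and b.acc]
33. n13.val = 22  [B₁.val * 2 - 38]
34. n13.live = 16  [B₀.lim + B₁.live + 10]
35. n19.mk = "mm"  [terminal]
36. n0.lim = 18  [B₀.val * 3 - 27]
37. n0.hot = true  [B₁.off == false]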